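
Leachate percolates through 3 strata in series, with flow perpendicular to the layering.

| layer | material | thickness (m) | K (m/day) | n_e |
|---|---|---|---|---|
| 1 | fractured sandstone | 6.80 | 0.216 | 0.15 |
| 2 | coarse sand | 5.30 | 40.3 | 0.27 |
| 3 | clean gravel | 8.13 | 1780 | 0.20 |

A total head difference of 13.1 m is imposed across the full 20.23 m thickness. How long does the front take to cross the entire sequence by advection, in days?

With flow normal to the layers, continuity requires the same specific discharge q through every layer.
Σ(b_i/K_i) = 6.80/0.216 + 5.30/40.3 + 8.13/1780 = 31.62 d.
q = Δh / Σ(b_i/K_i) = 13.1 / 31.62 = 0.4143 m/day.
In each layer the seepage velocity is v_i = q/n_i, so the layer transit time is t_i = b_i·n_i / q:
  layer 1 (fractured sandstone): t_1 = 6.80 × 0.15 / 0.4143 = 2.462 d
  layer 2 (coarse sand): t_2 = 5.30 × 0.27 / 0.4143 = 3.454 d
  layer 3 (clean gravel): t_3 = 8.13 × 0.20 / 0.4143 = 3.924 d
Total t = Σ t_i = 9.840 days.

9.84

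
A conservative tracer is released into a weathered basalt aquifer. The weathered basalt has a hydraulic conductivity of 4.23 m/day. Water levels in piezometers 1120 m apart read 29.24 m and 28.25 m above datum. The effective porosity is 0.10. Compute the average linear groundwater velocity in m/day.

Hydraulic gradient i = (29.24 − 28.25) / 1120 = 0.99 / 1120 = 0.0008839.
Darcy flux q = K · i = 4.230 × 0.0008839 = 0.003739 m/day.
Seepage velocity v = q / n_e = 0.003739 / 0.10 = 0.03739 m/day.

0.0374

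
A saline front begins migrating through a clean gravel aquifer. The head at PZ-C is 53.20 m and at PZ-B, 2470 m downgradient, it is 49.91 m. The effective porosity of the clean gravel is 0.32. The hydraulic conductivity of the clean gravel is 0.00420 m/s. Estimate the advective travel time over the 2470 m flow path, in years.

4.48

Convert K: 0.00420 m/s × 86400 = 362.9 m/day.
Hydraulic gradient i = (53.20 − 49.91) / 2470 = 3.29 / 2470 = 0.001332.
Darcy flux q = K · i = 362.9 × 0.001332 = 0.4834 m/day.
Seepage velocity v = q / n_e = 0.4834 / 0.32 = 1.510 m/day.
Travel time t = L / v = 2470 / 1.510 = 1635 days = 4.477 years.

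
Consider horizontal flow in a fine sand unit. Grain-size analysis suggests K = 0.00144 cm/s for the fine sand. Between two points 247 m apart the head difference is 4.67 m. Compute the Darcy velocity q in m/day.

0.0235

Convert K: 0.00144 cm/s × 864 = 1.244 m/day.
Hydraulic gradient i = Δh / L = 4.67 / 247 = 0.01891.
Specific discharge q = K · i = 1.244 × 0.01891 = 0.02352 m/day.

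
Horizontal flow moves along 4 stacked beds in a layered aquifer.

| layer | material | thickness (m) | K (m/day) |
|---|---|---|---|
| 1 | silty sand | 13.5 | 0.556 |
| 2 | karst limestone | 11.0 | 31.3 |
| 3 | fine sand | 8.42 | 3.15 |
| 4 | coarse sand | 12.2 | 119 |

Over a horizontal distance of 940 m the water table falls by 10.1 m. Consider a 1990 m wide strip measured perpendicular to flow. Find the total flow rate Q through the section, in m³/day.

Flow is parallel to layering, so each bed carries its own Darcy discharge and the transmissivities add.
Σ(K_i·b_i) = 0.556×13.5 + 31.3×11.0 + 3.15×8.42 + 119×12.2 = 1830 m²/day.
Hydraulic gradient i = Δh / L = 10.1 / 940 = 0.01074.
Q = Σ(K_i·b_i) · W · i = 1830 × 1990 × 0.01074 = 39132 m³/day.

39100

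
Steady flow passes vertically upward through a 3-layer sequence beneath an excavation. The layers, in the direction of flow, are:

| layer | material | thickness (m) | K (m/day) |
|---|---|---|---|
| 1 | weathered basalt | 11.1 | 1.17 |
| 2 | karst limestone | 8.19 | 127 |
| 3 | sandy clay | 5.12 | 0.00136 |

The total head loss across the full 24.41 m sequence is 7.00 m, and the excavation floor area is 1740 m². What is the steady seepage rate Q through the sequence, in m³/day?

3.23

Flow is perpendicular to layering, so the layers act in series and the equivalent K is the thickness-weighted harmonic mean.
Total thickness L = 11.1 + 8.19 + 5.12 = 24.41 m.
Σ(b_i/K_i) = 11.1/1.17 + 8.19/127 + 5.12/0.00136 = 3774 d.
K_eq = L / Σ(b_i/K_i) = 24.41 / 3774 = 0.006467 m/day.
Q = K_eq · A · (Δh/L) = 0.006467 × 1740 × (7.00/24.41) = 3.227 m³/day.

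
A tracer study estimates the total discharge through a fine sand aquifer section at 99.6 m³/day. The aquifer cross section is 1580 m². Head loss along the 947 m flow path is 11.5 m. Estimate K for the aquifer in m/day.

Hydraulic gradient i = Δh / L = 11.5 / 947 = 0.01214.
From Q = K·A·i, K = Q / (A·i) = 99.6 / (1580 × 0.01214) = 5.191 m/day.

5.19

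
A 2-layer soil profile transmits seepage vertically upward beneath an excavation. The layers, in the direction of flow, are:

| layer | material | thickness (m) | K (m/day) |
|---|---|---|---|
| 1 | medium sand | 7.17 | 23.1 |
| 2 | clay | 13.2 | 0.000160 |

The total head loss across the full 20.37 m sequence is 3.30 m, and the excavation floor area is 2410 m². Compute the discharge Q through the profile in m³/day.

Flow is perpendicular to layering, so the layers act in series and the equivalent K is the thickness-weighted harmonic mean.
Total thickness L = 7.17 + 13.2 = 20.37 m.
Σ(b_i/K_i) = 7.17/23.1 + 13.2/0.000160 = 82500 d.
K_eq = L / Σ(b_i/K_i) = 20.37 / 82500 = 0.0002469 m/day.
Q = K_eq · A · (Δh/L) = 0.0002469 × 2410 × (3.30/20.37) = 0.09640 m³/day.

0.0964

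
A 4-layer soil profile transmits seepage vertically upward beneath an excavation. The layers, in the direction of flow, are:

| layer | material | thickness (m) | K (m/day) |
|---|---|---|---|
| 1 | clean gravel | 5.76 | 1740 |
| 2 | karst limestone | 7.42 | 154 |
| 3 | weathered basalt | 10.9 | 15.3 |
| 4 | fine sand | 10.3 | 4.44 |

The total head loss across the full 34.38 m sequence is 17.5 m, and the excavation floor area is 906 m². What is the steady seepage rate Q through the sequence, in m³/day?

5140

Flow is perpendicular to layering, so the layers act in series and the equivalent K is the thickness-weighted harmonic mean.
Total thickness L = 5.76 + 7.42 + 10.9 + 10.3 = 34.38 m.
Σ(b_i/K_i) = 5.76/1740 + 7.42/154 + 10.9/15.3 + 10.3/4.44 = 3.084 d.
K_eq = L / Σ(b_i/K_i) = 34.38 / 3.084 = 11.15 m/day.
Q = K_eq · A · (Δh/L) = 11.15 × 906 × (17.5/34.38) = 5142 m³/day.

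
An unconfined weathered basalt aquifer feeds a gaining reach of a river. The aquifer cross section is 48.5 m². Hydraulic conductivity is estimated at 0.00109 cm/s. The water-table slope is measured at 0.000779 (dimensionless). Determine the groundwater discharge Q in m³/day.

0.0356

Convert K: 0.00109 cm/s × 864 = 0.9418 m/day.
Hydraulic gradient i = 0.000779.
Darcy's law: Q = K · A · i = 0.9418 × 48.50 × 0.0007790 = 0.03558 m³/day.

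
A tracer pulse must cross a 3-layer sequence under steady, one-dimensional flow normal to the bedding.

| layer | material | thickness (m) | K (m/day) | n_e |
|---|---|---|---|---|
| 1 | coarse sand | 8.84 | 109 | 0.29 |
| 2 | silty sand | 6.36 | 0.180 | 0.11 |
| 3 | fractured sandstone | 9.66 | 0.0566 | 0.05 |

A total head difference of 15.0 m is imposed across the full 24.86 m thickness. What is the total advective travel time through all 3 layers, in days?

With flow normal to the layers, continuity requires the same specific discharge q through every layer.
Σ(b_i/K_i) = 8.84/109 + 6.36/0.180 + 9.66/0.0566 = 206.1 d.
q = Δh / Σ(b_i/K_i) = 15.0 / 206.1 = 0.07279 m/day.
In each layer the seepage velocity is v_i = q/n_i, so the layer transit time is t_i = b_i·n_i / q:
  layer 1 (coarse sand): t_1 = 8.84 × 0.29 / 0.07279 = 35.22 d
  layer 2 (silty sand): t_2 = 6.36 × 0.11 / 0.07279 = 9.612 d
  layer 3 (fractured sandstone): t_3 = 9.66 × 0.05 / 0.07279 = 6.636 d
Total t = Σ t_i = 51.47 days.

51.5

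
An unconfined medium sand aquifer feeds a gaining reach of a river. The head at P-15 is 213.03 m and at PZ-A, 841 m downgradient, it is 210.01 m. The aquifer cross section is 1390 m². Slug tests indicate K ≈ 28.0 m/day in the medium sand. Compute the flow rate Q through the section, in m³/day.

Hydraulic gradient i = (213.03 − 210.01) / 841 = 3.02 / 841 = 0.003591.
Darcy's law: Q = K · A · i = 28.00 × 1390 × 0.003591 = 139.8 m³/day.

140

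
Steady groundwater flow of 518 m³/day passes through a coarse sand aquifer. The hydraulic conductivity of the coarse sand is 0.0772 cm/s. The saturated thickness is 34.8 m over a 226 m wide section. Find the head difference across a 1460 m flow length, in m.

1.44

Convert K: 0.0772 cm/s × 864 = 66.70 m/day.
Cross-sectional area A = 226 × 34.8 = 7865 m².
From Q = K·A·i, i = Q / (K·A) = 518 / (66.70 × 7865) = 0.0009874.
Head loss Δh = i · L = 0.0009874 × 1460 = 1.442 m.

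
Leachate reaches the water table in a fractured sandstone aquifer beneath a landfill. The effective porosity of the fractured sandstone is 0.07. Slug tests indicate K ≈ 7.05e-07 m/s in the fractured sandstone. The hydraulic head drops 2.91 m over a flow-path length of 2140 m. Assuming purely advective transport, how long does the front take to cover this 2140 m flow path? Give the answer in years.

Convert K: 7.05e-07 m/s × 86400 = 0.06091 m/day.
Hydraulic gradient i = Δh / L = 2.91 / 2140 = 0.001360.
Darcy flux q = K · i = 0.06091 × 0.001360 = 8.283e-05 m/day.
Seepage velocity v = q / n_e = 8.283e-05 / 0.07 = 0.001183 m/day.
Travel time t = L / v = 2140 / 0.001183 = 1.809e+06 days = 4952 years.

4950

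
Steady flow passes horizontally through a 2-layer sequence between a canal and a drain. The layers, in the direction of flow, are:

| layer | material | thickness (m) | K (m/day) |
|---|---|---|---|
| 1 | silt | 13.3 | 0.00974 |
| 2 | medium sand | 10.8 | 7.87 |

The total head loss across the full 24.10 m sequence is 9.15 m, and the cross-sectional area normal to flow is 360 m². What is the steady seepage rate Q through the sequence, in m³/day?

Flow is perpendicular to layering, so the layers act in series and the equivalent K is the thickness-weighted harmonic mean.
Total thickness L = 13.3 + 10.8 = 24.10 m.
Σ(b_i/K_i) = 13.3/0.00974 + 10.8/7.87 = 1367 d.
K_eq = L / Σ(b_i/K_i) = 24.10 / 1367 = 0.01763 m/day.
Q = K_eq · A · (Δh/L) = 0.01763 × 360 × (9.15/24.10) = 2.410 m³/day.

2.41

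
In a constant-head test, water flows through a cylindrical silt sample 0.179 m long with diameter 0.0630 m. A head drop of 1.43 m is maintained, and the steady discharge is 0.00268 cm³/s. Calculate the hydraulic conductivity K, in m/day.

0.00930

Cross-sectional area A = π·(d/2)² = π × (0.0630/2)² = 0.003117 m².
Convert discharge: 0.00268 cm³/s = 2.680e-09 m³/s.
Darcy's law rearranged: K = Q·L / (A·Δh) = 2.680e-09 × 0.179 / (0.003117 × 1.43) = 1.076e-07 m/s = 0.009298 m/day.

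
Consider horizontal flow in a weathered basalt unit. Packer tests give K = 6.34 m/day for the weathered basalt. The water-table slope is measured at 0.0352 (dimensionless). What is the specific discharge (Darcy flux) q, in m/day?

0.223

Hydraulic gradient i = 0.0352.
Specific discharge q = K · i = 6.340 × 0.03520 = 0.2232 m/day.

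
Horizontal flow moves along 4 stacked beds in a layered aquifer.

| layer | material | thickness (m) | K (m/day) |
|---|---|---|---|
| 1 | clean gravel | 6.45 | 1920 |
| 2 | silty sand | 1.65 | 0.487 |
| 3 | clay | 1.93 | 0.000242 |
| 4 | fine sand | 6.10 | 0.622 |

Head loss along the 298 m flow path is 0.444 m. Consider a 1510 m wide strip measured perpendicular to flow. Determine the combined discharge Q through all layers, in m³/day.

Flow is parallel to layering, so each bed carries its own Darcy discharge and the transmissivities add.
Σ(K_i·b_i) = 1920×6.45 + 0.487×1.65 + 0.000242×1.93 + 0.622×6.10 = 12389 m²/day.
Hydraulic gradient i = Δh / L = 0.444 / 298 = 0.001490.
Q = Σ(K_i·b_i) · W · i = 12389 × 1510 × 0.001490 = 27872 m³/day.

27900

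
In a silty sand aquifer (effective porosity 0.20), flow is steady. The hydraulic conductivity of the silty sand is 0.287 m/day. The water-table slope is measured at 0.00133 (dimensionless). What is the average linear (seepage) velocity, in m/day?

Hydraulic gradient i = 0.00133.
Darcy flux q = K · i = 0.2870 × 0.001330 = 0.0003817 m/day.
Seepage velocity v = q / n_e = 0.0003817 / 0.20 = 0.001909 m/day.

0.00191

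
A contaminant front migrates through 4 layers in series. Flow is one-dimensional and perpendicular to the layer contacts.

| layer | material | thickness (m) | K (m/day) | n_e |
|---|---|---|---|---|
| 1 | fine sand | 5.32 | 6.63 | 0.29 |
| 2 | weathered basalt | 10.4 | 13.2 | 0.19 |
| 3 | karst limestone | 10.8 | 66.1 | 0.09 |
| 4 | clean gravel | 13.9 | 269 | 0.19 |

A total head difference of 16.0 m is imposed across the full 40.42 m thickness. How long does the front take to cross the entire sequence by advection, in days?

0.805

With flow normal to the layers, continuity requires the same specific discharge q through every layer.
Σ(b_i/K_i) = 5.32/6.63 + 10.4/13.2 + 10.8/66.1 + 13.9/269 = 1.805 d.
q = Δh / Σ(b_i/K_i) = 16.0 / 1.805 = 8.863 m/day.
In each layer the seepage velocity is v_i = q/n_i, so the layer transit time is t_i = b_i·n_i / q:
  layer 1 (fine sand): t_1 = 5.32 × 0.29 / 8.863 = 0.1741 d
  layer 2 (weathered basalt): t_2 = 10.4 × 0.19 / 8.863 = 0.2230 d
  layer 3 (karst limestone): t_3 = 10.8 × 0.09 / 8.863 = 0.1097 d
  layer 4 (clean gravel): t_4 = 13.9 × 0.19 / 8.863 = 0.2980 d
Total t = Σ t_i = 0.8047 days.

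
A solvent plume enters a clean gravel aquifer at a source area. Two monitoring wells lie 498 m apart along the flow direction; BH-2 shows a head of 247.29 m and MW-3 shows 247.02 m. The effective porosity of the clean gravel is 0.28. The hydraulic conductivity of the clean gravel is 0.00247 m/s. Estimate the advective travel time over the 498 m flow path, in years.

Convert K: 0.00247 m/s × 86400 = 213.4 m/day.
Hydraulic gradient i = (247.29 − 247.02) / 498 = 0.27 / 498 = 0.0005422.
Darcy flux q = K · i = 213.4 × 0.0005422 = 0.1157 m/day.
Seepage velocity v = q / n_e = 0.1157 / 0.28 = 0.4132 m/day.
Travel time t = L / v = 498 / 0.4132 = 1205 days = 3.300 years.

3.30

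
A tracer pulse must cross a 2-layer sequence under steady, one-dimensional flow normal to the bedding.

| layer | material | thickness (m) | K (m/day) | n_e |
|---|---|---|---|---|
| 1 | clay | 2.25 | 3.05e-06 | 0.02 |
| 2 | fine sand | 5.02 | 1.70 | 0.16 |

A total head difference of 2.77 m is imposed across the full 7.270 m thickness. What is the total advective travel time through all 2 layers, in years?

618

With flow normal to the layers, continuity requires the same specific discharge q through every layer.
Σ(b_i/K_i) = 2.25/3.05e-06 + 5.02/1.70 = 7.377e+05 d.
q = Δh / Σ(b_i/K_i) = 2.77 / 7.377e+05 = 3.755e-06 m/day.
In each layer the seepage velocity is v_i = q/n_i, so the layer transit time is t_i = b_i·n_i / q:
  layer 1 (clay): t_1 = 2.25 × 0.02 / 3.755e-06 = 11984 d
  layer 2 (fine sand): t_2 = 5.02 × 0.16 / 3.755e-06 = 2.139e+05 d
Total t = Σ t_i = 2.259e+05 days = 618.5 years.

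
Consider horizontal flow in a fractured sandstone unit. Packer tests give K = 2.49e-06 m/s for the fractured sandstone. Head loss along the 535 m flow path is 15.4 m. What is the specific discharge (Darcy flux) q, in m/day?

0.00619

Convert K: 2.49e-06 m/s × 86400 = 0.2151 m/day.
Hydraulic gradient i = Δh / L = 15.4 / 535 = 0.02879.
Specific discharge q = K · i = 0.2151 × 0.02879 = 0.006193 m/day.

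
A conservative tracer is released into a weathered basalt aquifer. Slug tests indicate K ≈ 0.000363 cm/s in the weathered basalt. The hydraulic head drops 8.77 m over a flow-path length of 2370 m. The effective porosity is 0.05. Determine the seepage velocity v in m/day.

0.0232

Convert K: 0.000363 cm/s × 864 = 0.3136 m/day.
Hydraulic gradient i = Δh / L = 8.77 / 2370 = 0.003700.
Darcy flux q = K · i = 0.3136 × 0.003700 = 0.001161 m/day.
Seepage velocity v = q / n_e = 0.001161 / 0.05 = 0.02321 m/day.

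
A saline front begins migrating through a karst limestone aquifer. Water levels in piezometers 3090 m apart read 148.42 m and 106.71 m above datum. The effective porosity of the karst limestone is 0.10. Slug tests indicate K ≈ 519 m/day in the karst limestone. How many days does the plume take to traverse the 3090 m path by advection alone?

Hydraulic gradient i = (148.42 − 106.71) / 3090 = 41.71 / 3090 = 0.01350.
Darcy flux q = K · i = 519.0 × 0.01350 = 7.006 m/day.
Seepage velocity v = q / n_e = 7.006 / 0.10 = 70.06 m/day.
Travel time t = L / v = 3090 / 70.06 = 44.11 days.

44.1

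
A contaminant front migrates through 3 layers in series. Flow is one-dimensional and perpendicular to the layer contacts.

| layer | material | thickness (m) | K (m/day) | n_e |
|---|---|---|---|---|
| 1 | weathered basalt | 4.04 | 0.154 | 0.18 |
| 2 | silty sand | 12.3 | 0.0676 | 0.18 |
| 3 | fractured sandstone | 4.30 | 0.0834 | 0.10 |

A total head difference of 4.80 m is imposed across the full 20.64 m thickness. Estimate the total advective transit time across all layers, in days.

182

With flow normal to the layers, continuity requires the same specific discharge q through every layer.
Σ(b_i/K_i) = 4.04/0.154 + 12.3/0.0676 + 4.30/0.0834 = 259.7 d.
q = Δh / Σ(b_i/K_i) = 4.80 / 259.7 = 0.01848 m/day.
In each layer the seepage velocity is v_i = q/n_i, so the layer transit time is t_i = b_i·n_i / q:
  layer 1 (weathered basalt): t_1 = 4.04 × 0.18 / 0.01848 = 39.35 d
  layer 2 (silty sand): t_2 = 12.3 × 0.18 / 0.01848 = 119.8 d
  layer 3 (fractured sandstone): t_3 = 4.30 × 0.10 / 0.01848 = 23.27 d
Total t = Σ t_i = 182.4 days.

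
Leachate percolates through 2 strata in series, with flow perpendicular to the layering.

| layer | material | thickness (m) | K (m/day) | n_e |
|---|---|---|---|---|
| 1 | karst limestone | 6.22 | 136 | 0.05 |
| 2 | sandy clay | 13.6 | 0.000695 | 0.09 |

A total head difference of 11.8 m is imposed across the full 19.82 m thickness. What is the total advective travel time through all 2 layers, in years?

With flow normal to the layers, continuity requires the same specific discharge q through every layer.
Σ(b_i/K_i) = 6.22/136 + 13.6/0.000695 = 19568 d.
q = Δh / Σ(b_i/K_i) = 11.8 / 19568 = 0.0006030 m/day.
In each layer the seepage velocity is v_i = q/n_i, so the layer transit time is t_i = b_i·n_i / q:
  layer 1 (karst limestone): t_1 = 6.22 × 0.05 / 0.0006030 = 515.7 d
  layer 2 (sandy clay): t_2 = 13.6 × 0.09 / 0.0006030 = 2030 d
Total t = Σ t_i = 2546 days = 6.969 years.

6.97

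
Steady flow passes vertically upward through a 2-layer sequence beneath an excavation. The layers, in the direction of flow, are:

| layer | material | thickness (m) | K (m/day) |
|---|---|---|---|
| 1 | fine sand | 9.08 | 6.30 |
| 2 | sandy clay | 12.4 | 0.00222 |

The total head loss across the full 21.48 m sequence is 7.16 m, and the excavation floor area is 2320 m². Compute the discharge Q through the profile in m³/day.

Flow is perpendicular to layering, so the layers act in series and the equivalent K is the thickness-weighted harmonic mean.
Total thickness L = 9.08 + 12.4 = 21.48 m.
Σ(b_i/K_i) = 9.08/6.30 + 12.4/0.00222 = 5587 d.
K_eq = L / Σ(b_i/K_i) = 21.48 / 5587 = 0.003845 m/day.
Q = K_eq · A · (Δh/L) = 0.003845 × 2320 × (7.16/21.48) = 2.973 m³/day.

2.97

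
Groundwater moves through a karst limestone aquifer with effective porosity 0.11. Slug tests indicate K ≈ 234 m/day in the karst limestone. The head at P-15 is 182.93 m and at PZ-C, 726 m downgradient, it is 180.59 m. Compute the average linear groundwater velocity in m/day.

6.86

Hydraulic gradient i = (182.93 − 180.59) / 726 = 2.34 / 726 = 0.003223.
Darcy flux q = K · i = 234.0 × 0.003223 = 0.7542 m/day.
Seepage velocity v = q / n_e = 0.7542 / 0.11 = 6.856 m/day.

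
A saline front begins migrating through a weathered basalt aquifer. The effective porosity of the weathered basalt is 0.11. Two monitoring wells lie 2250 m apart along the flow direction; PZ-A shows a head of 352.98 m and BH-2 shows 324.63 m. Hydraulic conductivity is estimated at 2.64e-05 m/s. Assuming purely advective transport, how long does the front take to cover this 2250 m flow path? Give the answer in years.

23.6

Convert K: 2.64e-05 m/s × 86400 = 2.281 m/day.
Hydraulic gradient i = (352.98 − 324.63) / 2250 = 28.35 / 2250 = 0.01260.
Darcy flux q = K · i = 2.281 × 0.01260 = 0.02874 m/day.
Seepage velocity v = q / n_e = 0.02874 / 0.11 = 0.2613 m/day.
Travel time t = L / v = 2250 / 0.2613 = 8612 days = 23.58 years.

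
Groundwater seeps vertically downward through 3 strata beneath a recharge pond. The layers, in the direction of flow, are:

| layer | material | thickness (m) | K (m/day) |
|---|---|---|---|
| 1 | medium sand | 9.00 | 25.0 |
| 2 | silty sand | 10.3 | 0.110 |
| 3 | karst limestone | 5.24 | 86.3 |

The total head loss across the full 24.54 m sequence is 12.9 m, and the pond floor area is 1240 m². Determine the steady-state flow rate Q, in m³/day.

Flow is perpendicular to layering, so the layers act in series and the equivalent K is the thickness-weighted harmonic mean.
Total thickness L = 9.00 + 10.3 + 5.24 = 24.54 m.
Σ(b_i/K_i) = 9.00/25.0 + 10.3/0.110 + 5.24/86.3 = 94.06 d.
K_eq = L / Σ(b_i/K_i) = 24.54 / 94.06 = 0.2609 m/day.
Q = K_eq · A · (Δh/L) = 0.2609 × 1240 × (12.9/24.54) = 170.1 m³/day.

170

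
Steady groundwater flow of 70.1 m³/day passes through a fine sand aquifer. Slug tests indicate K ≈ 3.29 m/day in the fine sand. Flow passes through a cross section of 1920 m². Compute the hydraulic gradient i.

0.0111

From Q = K·A·i, i = Q / (K·A) = 70.1 / (3.290 × 1920) = 0.01110.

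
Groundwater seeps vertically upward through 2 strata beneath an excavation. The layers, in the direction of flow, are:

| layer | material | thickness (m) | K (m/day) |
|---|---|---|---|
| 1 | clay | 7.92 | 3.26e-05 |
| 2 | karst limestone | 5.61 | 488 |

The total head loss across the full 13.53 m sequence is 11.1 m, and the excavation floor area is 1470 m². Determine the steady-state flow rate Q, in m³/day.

Flow is perpendicular to layering, so the layers act in series and the equivalent K is the thickness-weighted harmonic mean.
Total thickness L = 7.92 + 5.61 = 13.53 m.
Σ(b_i/K_i) = 7.92/3.26e-05 + 5.61/488 = 2.429e+05 d.
K_eq = L / Σ(b_i/K_i) = 13.53 / 2.429e+05 = 5.569e-05 m/day.
Q = K_eq · A · (Δh/L) = 5.569e-05 × 1470 × (11.1/13.53) = 0.06716 m³/day.

0.0672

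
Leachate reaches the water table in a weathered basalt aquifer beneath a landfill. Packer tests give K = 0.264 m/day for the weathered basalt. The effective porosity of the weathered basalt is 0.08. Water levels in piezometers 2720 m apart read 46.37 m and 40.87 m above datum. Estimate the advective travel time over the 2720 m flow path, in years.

1120

Hydraulic gradient i = (46.37 − 40.87) / 2720 = 5.5 / 2720 = 0.002022.
Darcy flux q = K · i = 0.2640 × 0.002022 = 0.0005338 m/day.
Seepage velocity v = q / n_e = 0.0005338 / 0.08 = 0.006673 m/day.
Travel time t = L / v = 2720 / 0.006673 = 4.076e+05 days = 1116 years.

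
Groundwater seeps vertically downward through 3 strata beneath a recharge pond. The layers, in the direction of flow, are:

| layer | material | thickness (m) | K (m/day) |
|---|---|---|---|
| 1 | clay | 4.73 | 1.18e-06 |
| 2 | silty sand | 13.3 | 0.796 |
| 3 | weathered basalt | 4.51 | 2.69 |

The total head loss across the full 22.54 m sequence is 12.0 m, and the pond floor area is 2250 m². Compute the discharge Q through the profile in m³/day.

0.00674

Flow is perpendicular to layering, so the layers act in series and the equivalent K is the thickness-weighted harmonic mean.
Total thickness L = 4.73 + 13.3 + 4.51 = 22.54 m.
Σ(b_i/K_i) = 4.73/1.18e-06 + 13.3/0.796 + 4.51/2.69 = 4.008e+06 d.
K_eq = L / Σ(b_i/K_i) = 22.54 / 4.008e+06 = 5.623e-06 m/day.
Q = K_eq · A · (Δh/L) = 5.623e-06 × 2250 × (12.0/22.54) = 0.006736 m³/day.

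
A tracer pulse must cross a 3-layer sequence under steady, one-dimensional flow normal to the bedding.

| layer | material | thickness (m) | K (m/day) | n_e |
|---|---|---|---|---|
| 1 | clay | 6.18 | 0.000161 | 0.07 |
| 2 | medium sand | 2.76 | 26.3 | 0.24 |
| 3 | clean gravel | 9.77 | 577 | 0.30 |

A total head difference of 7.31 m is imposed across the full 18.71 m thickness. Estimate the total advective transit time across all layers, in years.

57.9

With flow normal to the layers, continuity requires the same specific discharge q through every layer.
Σ(b_i/K_i) = 6.18/0.000161 + 2.76/26.3 + 9.77/577 = 38385 d.
q = Δh / Σ(b_i/K_i) = 7.31 / 38385 = 0.0001904 m/day.
In each layer the seepage velocity is v_i = q/n_i, so the layer transit time is t_i = b_i·n_i / q:
  layer 1 (clay): t_1 = 6.18 × 0.07 / 0.0001904 = 2272 d
  layer 2 (medium sand): t_2 = 2.76 × 0.24 / 0.0001904 = 3478 d
  layer 3 (clean gravel): t_3 = 9.77 × 0.30 / 0.0001904 = 15391 d
Total t = Σ t_i = 21141 days = 57.88 years.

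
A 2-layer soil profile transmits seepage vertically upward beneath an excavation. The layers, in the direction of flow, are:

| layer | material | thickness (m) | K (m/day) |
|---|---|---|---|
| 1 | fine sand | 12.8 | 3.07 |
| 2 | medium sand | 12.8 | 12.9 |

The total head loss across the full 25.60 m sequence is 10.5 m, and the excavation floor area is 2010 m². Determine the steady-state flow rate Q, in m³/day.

4090

Flow is perpendicular to layering, so the layers act in series and the equivalent K is the thickness-weighted harmonic mean.
Total thickness L = 12.8 + 12.8 = 25.60 m.
Σ(b_i/K_i) = 12.8/3.07 + 12.8/12.9 = 5.162 d.
K_eq = L / Σ(b_i/K_i) = 25.60 / 5.162 = 4.960 m/day.
Q = K_eq · A · (Δh/L) = 4.960 × 2010 × (10.5/25.60) = 4089 m³/day.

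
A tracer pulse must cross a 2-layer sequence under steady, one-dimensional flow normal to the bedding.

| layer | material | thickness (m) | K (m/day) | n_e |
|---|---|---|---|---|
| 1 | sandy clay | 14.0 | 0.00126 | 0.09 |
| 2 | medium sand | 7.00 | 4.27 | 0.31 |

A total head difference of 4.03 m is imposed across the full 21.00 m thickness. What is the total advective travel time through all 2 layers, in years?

With flow normal to the layers, continuity requires the same specific discharge q through every layer.
Σ(b_i/K_i) = 14.0/0.00126 + 7.00/4.27 = 11113 d.
q = Δh / Σ(b_i/K_i) = 4.03 / 11113 = 0.0003626 m/day.
In each layer the seepage velocity is v_i = q/n_i, so the layer transit time is t_i = b_i·n_i / q:
  layer 1 (sandy clay): t_1 = 14.0 × 0.09 / 0.0003626 = 3474 d
  layer 2 (medium sand): t_2 = 7.00 × 0.31 / 0.0003626 = 5984 d
Total t = Σ t_i = 9458 days = 25.90 years.

25.9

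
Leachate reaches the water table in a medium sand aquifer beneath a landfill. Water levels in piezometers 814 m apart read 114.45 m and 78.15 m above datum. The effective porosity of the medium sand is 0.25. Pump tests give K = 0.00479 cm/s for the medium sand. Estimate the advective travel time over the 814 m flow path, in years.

3.02

Convert K: 0.00479 cm/s × 864 = 4.139 m/day.
Hydraulic gradient i = (114.45 − 78.15) / 814 = 36.3 / 814 = 0.04459.
Darcy flux q = K · i = 4.139 × 0.04459 = 0.1846 m/day.
Seepage velocity v = q / n_e = 0.1846 / 0.25 = 0.7382 m/day.
Travel time t = L / v = 814 / 0.7382 = 1103 days = 3.019 years.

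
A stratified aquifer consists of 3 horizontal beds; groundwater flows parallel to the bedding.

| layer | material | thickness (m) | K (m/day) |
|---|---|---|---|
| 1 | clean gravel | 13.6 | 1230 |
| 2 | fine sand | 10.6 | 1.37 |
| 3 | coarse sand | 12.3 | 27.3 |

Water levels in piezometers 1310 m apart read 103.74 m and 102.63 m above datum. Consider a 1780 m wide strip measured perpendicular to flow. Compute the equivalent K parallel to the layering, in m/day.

468

Flow is parallel to layering, so each bed carries its own Darcy discharge and the transmissivities add.
Σ(K_i·b_i) = 1230×13.6 + 1.37×10.6 + 27.3×12.3 = 17078 m²/day.
Total thickness b = 36.50 m, so K_eq = Σ(K_i·b_i)/b = 467.9 m/day.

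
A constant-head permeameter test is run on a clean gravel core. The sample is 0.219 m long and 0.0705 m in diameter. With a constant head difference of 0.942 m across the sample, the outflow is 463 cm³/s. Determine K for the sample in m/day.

Cross-sectional area A = π·(d/2)² = π × (0.0705/2)² = 0.003904 m².
Convert discharge: 463 cm³/s = 0.0004630 m³/s.
Darcy's law rearranged: K = Q·L / (A·Δh) = 0.0004630 × 0.219 / (0.003904 × 0.942) = 0.02757 m/s = 2382 m/day.

2380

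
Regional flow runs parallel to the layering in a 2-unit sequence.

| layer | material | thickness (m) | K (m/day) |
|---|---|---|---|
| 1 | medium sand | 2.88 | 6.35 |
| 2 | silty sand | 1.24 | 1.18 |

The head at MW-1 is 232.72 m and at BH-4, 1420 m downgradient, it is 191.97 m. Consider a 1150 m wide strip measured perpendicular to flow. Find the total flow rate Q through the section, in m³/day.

652

Flow is parallel to layering, so each bed carries its own Darcy discharge and the transmissivities add.
Σ(K_i·b_i) = 6.35×2.88 + 1.18×1.24 = 19.75 m²/day.
Hydraulic gradient i = (232.72 − 191.97) / 1420 = 40.75 / 1420 = 0.02870.
Q = Σ(K_i·b_i) · W · i = 19.75 × 1150 × 0.02870 = 651.8 m³/day.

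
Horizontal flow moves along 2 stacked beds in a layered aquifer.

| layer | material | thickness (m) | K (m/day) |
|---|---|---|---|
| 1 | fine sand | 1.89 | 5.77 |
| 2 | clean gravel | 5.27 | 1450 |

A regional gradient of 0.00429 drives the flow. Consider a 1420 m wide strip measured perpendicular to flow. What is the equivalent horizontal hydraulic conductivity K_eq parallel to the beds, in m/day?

1070

Flow is parallel to layering, so each bed carries its own Darcy discharge and the transmissivities add.
Σ(K_i·b_i) = 5.77×1.89 + 1450×5.27 = 7652 m²/day.
Total thickness b = 7.160 m, so K_eq = Σ(K_i·b_i)/b = 1069 m/day.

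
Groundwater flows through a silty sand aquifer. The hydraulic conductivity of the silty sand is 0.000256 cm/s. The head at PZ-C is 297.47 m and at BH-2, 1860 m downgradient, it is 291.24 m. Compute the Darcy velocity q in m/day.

Convert K: 0.000256 cm/s × 864 = 0.2212 m/day.
Hydraulic gradient i = (297.47 − 291.24) / 1860 = 6.23 / 1860 = 0.003349.
Specific discharge q = K · i = 0.2212 × 0.003349 = 0.0007408 m/day.

0.000741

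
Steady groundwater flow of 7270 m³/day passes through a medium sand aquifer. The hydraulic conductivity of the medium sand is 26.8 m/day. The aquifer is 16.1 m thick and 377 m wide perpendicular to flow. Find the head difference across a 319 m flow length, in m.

Cross-sectional area A = 377 × 16.1 = 6070 m².
From Q = K·A·i, i = Q / (K·A) = 7270 / (26.80 × 6070) = 0.04469.
Head loss Δh = i · L = 0.04469 × 319 = 14.26 m.

14.3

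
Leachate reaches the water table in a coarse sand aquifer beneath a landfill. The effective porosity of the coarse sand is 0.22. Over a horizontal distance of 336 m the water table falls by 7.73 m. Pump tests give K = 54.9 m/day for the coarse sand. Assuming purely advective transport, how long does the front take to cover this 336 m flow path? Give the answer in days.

58.5

Hydraulic gradient i = Δh / L = 7.73 / 336 = 0.02301.
Darcy flux q = K · i = 54.90 × 0.02301 = 1.263 m/day.
Seepage velocity v = q / n_e = 1.263 / 0.22 = 5.741 m/day.
Travel time t = L / v = 336 / 5.741 = 58.53 days.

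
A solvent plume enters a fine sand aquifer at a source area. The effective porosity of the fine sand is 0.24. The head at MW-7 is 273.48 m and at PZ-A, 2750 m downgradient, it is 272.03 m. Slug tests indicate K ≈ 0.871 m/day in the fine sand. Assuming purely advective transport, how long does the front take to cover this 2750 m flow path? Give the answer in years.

Hydraulic gradient i = (273.48 − 272.03) / 2750 = 1.45 / 2750 = 0.0005273.
Darcy flux q = K · i = 0.8710 × 0.0005273 = 0.0004593 m/day.
Seepage velocity v = q / n_e = 0.0004593 / 0.24 = 0.001914 m/day.
Travel time t = L / v = 2750 / 0.001914 = 1.437e+06 days = 3935 years.

3930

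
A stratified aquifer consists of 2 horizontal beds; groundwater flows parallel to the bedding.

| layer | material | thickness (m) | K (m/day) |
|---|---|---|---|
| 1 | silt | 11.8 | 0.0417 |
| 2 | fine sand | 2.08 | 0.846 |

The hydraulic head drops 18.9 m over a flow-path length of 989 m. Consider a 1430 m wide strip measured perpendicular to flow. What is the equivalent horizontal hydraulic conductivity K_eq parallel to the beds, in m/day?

Flow is parallel to layering, so each bed carries its own Darcy discharge and the transmissivities add.
Σ(K_i·b_i) = 0.0417×11.8 + 0.846×2.08 = 2.252 m²/day.
Total thickness b = 13.88 m, so K_eq = Σ(K_i·b_i)/b = 0.1622 m/day.

0.162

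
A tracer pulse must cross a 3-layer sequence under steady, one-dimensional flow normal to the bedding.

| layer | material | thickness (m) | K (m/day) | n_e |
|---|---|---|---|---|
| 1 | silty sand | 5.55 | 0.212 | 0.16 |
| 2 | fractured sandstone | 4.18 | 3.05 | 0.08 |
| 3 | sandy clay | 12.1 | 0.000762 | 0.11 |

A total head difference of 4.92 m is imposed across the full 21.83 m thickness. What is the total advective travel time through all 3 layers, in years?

22.6

With flow normal to the layers, continuity requires the same specific discharge q through every layer.
Σ(b_i/K_i) = 5.55/0.212 + 4.18/3.05 + 12.1/0.000762 = 15907 d.
q = Δh / Σ(b_i/K_i) = 4.92 / 15907 = 0.0003093 m/day.
In each layer the seepage velocity is v_i = q/n_i, so the layer transit time is t_i = b_i·n_i / q:
  layer 1 (silty sand): t_1 = 5.55 × 0.16 / 0.0003093 = 2871 d
  layer 2 (fractured sandstone): t_2 = 4.18 × 0.08 / 0.0003093 = 1081 d
  layer 3 (sandy clay): t_3 = 12.1 × 0.11 / 0.0003093 = 4303 d
Total t = Σ t_i = 8255 days = 22.60 years.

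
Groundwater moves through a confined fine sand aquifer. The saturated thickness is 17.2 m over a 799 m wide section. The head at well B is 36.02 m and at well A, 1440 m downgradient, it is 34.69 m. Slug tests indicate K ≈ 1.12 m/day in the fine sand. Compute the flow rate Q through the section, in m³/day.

Cross-sectional area A = 799 × 17.2 = 13743 m².
Hydraulic gradient i = (36.02 − 34.69) / 1440 = 1.33 / 1440 = 0.0009236.
Darcy's law: Q = K · A · i = 1.120 × 13743 × 0.0009236 = 14.22 m³/day.

14.2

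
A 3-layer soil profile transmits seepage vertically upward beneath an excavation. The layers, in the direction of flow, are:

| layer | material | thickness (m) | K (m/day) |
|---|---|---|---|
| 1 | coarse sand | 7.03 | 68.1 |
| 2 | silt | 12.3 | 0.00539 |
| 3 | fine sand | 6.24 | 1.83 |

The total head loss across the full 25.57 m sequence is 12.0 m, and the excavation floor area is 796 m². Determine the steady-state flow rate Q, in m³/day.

4.18

Flow is perpendicular to layering, so the layers act in series and the equivalent K is the thickness-weighted harmonic mean.
Total thickness L = 7.03 + 12.3 + 6.24 = 25.57 m.
Σ(b_i/K_i) = 7.03/68.1 + 12.3/0.00539 + 6.24/1.83 = 2286 d.
K_eq = L / Σ(b_i/K_i) = 25.57 / 2286 = 0.01119 m/day.
Q = K_eq · A · (Δh/L) = 0.01119 × 796 × (12.0/25.57) = 4.179 m³/day.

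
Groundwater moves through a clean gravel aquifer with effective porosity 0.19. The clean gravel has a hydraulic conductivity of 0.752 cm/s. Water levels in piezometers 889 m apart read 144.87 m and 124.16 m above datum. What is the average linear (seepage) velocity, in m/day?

Convert K: 0.752 cm/s × 864 = 649.7 m/day.
Hydraulic gradient i = (144.87 − 124.16) / 889 = 20.71 / 889 = 0.02330.
Darcy flux q = K · i = 649.7 × 0.02330 = 15.14 m/day.
Seepage velocity v = q / n_e = 15.14 / 0.19 = 79.66 m/day.

79.7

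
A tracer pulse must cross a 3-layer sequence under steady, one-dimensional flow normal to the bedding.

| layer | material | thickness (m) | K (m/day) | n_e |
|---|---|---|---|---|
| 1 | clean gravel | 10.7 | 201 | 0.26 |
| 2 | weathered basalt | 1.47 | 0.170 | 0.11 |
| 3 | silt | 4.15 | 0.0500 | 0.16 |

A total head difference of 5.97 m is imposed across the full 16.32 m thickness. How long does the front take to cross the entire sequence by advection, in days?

With flow normal to the layers, continuity requires the same specific discharge q through every layer.
Σ(b_i/K_i) = 10.7/201 + 1.47/0.170 + 4.15/0.0500 = 91.70 d.
q = Δh / Σ(b_i/K_i) = 5.97 / 91.70 = 0.06510 m/day.
In each layer the seepage velocity is v_i = q/n_i, so the layer transit time is t_i = b_i·n_i / q:
  layer 1 (clean gravel): t_1 = 10.7 × 0.26 / 0.06510 = 42.73 d
  layer 2 (weathered basalt): t_2 = 1.47 × 0.11 / 0.06510 = 2.484 d
  layer 3 (silt): t_3 = 4.15 × 0.16 / 0.06510 = 10.20 d
Total t = Σ t_i = 55.41 days.

55.4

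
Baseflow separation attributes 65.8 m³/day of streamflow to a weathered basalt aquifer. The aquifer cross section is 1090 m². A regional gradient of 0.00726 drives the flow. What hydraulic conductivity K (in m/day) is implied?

Hydraulic gradient i = 0.00726.
From Q = K·A·i, K = Q / (A·i) = 65.8 / (1090 × 0.007260) = 8.315 m/day.

8.32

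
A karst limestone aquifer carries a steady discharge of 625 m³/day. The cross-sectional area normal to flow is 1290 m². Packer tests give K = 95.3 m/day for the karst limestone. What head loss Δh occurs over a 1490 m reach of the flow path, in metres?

From Q = K·A·i, i = Q / (K·A) = 625 / (95.30 × 1290) = 0.005084.
Head loss Δh = i · L = 0.005084 × 1490 = 7.575 m.

7.58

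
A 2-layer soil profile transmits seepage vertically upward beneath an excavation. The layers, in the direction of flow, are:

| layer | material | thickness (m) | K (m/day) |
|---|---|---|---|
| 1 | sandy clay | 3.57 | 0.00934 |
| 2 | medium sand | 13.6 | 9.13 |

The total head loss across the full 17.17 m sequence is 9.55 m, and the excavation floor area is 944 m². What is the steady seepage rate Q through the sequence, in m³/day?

Flow is perpendicular to layering, so the layers act in series and the equivalent K is the thickness-weighted harmonic mean.
Total thickness L = 3.57 + 13.6 = 17.17 m.
Σ(b_i/K_i) = 3.57/0.00934 + 13.6/9.13 = 383.7 d.
K_eq = L / Σ(b_i/K_i) = 17.17 / 383.7 = 0.04475 m/day.
Q = K_eq · A · (Δh/L) = 0.04475 × 944 × (9.55/17.17) = 23.49 m³/day.

23.5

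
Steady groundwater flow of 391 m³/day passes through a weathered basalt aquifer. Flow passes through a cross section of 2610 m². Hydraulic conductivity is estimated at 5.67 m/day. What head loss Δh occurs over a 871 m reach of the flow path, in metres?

23.0

From Q = K·A·i, i = Q / (K·A) = 391 / (5.670 × 2610) = 0.02642.
Head loss Δh = i · L = 0.02642 × 871 = 23.01 m.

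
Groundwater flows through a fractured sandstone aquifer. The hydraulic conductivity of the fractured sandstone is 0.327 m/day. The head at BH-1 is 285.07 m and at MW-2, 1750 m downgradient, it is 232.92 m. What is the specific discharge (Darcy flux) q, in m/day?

0.00974

Hydraulic gradient i = (285.07 − 232.92) / 1750 = 52.15 / 1750 = 0.02980.
Specific discharge q = K · i = 0.3270 × 0.02980 = 0.009745 m/day.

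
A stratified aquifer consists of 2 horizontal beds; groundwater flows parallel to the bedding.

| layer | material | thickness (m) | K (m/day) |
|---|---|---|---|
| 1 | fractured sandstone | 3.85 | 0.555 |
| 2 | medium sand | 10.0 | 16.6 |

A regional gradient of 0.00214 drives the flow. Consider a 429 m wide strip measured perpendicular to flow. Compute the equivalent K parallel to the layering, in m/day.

12.1

Flow is parallel to layering, so each bed carries its own Darcy discharge and the transmissivities add.
Σ(K_i·b_i) = 0.555×3.85 + 16.6×10.0 = 168.1 m²/day.
Total thickness b = 13.85 m, so K_eq = Σ(K_i·b_i)/b = 12.14 m/day.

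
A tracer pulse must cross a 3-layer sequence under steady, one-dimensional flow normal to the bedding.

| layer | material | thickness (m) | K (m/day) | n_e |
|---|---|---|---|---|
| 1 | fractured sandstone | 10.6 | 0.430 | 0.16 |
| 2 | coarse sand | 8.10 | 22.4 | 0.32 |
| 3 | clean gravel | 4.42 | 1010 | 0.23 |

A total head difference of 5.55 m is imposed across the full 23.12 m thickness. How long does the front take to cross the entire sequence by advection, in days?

With flow normal to the layers, continuity requires the same specific discharge q through every layer.
Σ(b_i/K_i) = 10.6/0.430 + 8.10/22.4 + 4.42/1010 = 25.02 d.
q = Δh / Σ(b_i/K_i) = 5.55 / 25.02 = 0.2218 m/day.
In each layer the seepage velocity is v_i = q/n_i, so the layer transit time is t_i = b_i·n_i / q:
  layer 1 (fractured sandstone): t_1 = 10.6 × 0.16 / 0.2218 = 7.645 d
  layer 2 (coarse sand): t_2 = 8.10 × 0.32 / 0.2218 = 11.68 d
  layer 3 (clean gravel): t_3 = 4.42 × 0.23 / 0.2218 = 4.582 d
Total t = Σ t_i = 23.91 days.

23.9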